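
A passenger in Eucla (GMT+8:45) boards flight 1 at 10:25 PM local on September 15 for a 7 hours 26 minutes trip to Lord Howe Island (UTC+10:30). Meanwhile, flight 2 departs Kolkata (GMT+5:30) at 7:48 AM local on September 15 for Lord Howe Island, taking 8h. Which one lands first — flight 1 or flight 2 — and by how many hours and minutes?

Flight 1 in UTC: 10:25 PM − 8:45 = 1:40 PM on Sep 15.
+7 hours 26 minutes → arrive 9:06 PM UTC on Sep 15.
Flight 2 in UTC: 7:48 AM − 5:30 = 2:18 AM on Sep 15.
+8 hours → arrive 10:18 AM UTC on Sep 15.
Flight 2 lands earlier by 10 hours 48 minutes.

the second, by 10 hours 48 minutes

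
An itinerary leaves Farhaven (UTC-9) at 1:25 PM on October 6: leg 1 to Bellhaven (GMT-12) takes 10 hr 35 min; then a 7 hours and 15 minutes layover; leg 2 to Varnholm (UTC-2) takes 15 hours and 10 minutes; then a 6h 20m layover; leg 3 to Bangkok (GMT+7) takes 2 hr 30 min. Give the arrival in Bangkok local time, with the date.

11:15 PM on Oct 8

Convert departure to UTC: 1:25 PM + 9:00 = 10:25 PM UTC on Oct 6.
Add 10 hours 35 minutes leg 1 → 9:00 AM UTC (Oct 7).
Add 7 hours 15 minutes layover in Bellhaven → 4:15 PM UTC.
Add 15 hours and 10 minutes leg 2 → 7:25 AM UTC (Oct 8).
Add 6 hours 20 minutes layover in Varnholm → 1:45 PM UTC.
Add 2 hours and 30 minutes leg 3 → 4:15 PM UTC.
Bangkok is UTC+7:00, so local arrival = 4:15 PM + 7:00 = 11:15 PM on Oct 8.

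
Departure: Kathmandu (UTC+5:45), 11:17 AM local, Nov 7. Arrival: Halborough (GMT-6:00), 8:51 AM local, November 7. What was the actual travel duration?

Halborough is 11:45 behind Kathmandu.
Clock-face elapsed time (ignoring zones) is −2 hours 26 minutes.
Actual elapsed = −2 hours 26 minutes + 11:45 = 9 hours 19 minutes.

9 hours 19 minutes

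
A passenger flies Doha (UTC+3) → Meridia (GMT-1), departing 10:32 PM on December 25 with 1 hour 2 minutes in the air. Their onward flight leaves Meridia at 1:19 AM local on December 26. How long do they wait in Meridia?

Convert departure to UTC: 10:32 PM − 3:00 = 7:32 PM UTC on Dec 25.
Add 1 hour and 2 minutes flight time → 8:34 PM UTC.
Meridia is UTC−1:00, so local arrival = 8:34 PM − 1:00 = 7:34 PM on Dec 25.
Layover = 1:19 AM − 7:34 PM (+1 day) = 5 hours 45 minutes.

5 hours 45 minutes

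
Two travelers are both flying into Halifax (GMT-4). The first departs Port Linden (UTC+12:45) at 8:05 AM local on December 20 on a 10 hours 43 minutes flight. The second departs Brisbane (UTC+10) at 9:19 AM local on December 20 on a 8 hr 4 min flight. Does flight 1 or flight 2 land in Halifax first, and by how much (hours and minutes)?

the first, by 1 hour 20 minutes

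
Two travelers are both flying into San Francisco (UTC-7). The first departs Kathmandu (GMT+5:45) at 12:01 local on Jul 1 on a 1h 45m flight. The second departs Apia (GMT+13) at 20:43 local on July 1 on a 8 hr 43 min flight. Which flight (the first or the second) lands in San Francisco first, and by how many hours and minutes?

the first, by 8 hours 25 minutes

Flight 1 in UTC: 12:01 − 5:45 = 06:16 on Jul 1.
+1 hour and 45 minutes → arrive 08:01 UTC on Jul 1.
Flight 2 in UTC: 20:43 − 13:00 = 07:43 on Jul 1.
+8 hours 43 minutes → arrive 16:26 UTC on Jul 1.
Flight 1 lands earlier by 8 hours 25 minutes.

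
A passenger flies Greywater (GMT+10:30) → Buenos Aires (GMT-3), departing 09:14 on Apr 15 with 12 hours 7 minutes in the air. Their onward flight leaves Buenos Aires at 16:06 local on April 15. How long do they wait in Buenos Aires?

8 hours 15 minutes

Convert departure to UTC: 09:14 − 10:30 = 22:44 UTC on Apr 14.
Add 12 hours and 7 minutes flight time → 10:51 UTC (Apr 15).
Buenos Aires is UTC−3:00, so local arrival = 10:51 − 3:00 = 07:51 on Apr 15.
Layover = 16:06 − 07:51 = 8 hours 15 minutes.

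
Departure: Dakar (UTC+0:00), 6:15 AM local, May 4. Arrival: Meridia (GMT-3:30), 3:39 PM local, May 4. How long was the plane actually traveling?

12 hours 54 minutes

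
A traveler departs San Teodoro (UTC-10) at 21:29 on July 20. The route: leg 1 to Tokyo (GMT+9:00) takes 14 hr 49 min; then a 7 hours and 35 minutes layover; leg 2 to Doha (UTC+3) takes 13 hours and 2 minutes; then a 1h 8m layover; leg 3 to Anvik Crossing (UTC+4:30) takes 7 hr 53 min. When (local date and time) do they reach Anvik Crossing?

08:26 on Jul 23

Convert departure to UTC: 21:29 + 10:00 = 07:29 UTC on Jul 21.
Add 14 hours and 49 minutes leg 1 → 22:18 UTC.
Add 7 hours 35 minutes layover in Tokyo → 05:53 UTC (Jul 22).
Add 13 hours 2 minutes leg 2 → 18:55 UTC.
Add 1 hour and 8 minutes layover in Doha → 20:03 UTC.
Add 7 hours and 53 minutes leg 3 → 03:56 UTC (Jul 23).
Anvik Crossing is UTC+4:30, so local arrival = 03:56 + 4:30 = 08:26 on Jul 23.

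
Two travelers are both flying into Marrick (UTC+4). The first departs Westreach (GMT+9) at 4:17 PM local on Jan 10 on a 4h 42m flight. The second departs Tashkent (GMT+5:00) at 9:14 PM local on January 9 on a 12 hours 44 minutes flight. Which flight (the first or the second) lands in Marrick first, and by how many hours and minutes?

Flight 1 in UTC: 4:17 PM − 9:00 = 7:17 AM on Jan 10.
+4 hours 42 minutes → arrive 11:59 AM UTC on Jan 10.
Flight 2 in UTC: 9:14 PM − 5:00 = 4:14 PM on Jan 9.
+12 hours 44 minutes → arrive 4:58 AM UTC on Jan 10.
Flight 2 lands earlier by 7 hours 1 minute.

the second, by 7 hours 1 minute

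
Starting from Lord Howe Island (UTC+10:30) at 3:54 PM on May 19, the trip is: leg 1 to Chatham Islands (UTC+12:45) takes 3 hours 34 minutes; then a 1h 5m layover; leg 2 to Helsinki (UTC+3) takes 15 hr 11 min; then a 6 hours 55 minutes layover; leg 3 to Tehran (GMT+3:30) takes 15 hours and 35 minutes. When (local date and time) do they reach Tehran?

3:14 AM on May 21

Convert departure to UTC: 3:54 PM − 10:30 = 5:24 AM UTC on May 19.
Add 3 hours and 34 minutes leg 1 → 8:58 AM UTC.
Add 1 hour 5 minutes layover in Chatham Islands → 10:03 AM UTC.
Add 15 hours 11 minutes leg 2 → 1:14 AM UTC (May 20).
Add 6 hours 55 minutes layover in Helsinki → 8:09 AM UTC.
Add 15 hours 35 minutes leg 3 → 11:44 PM UTC.
Tehran is UTC+3:30, so local arrival = 11:44 PM + 3:30 = 3:14 AM on May 21.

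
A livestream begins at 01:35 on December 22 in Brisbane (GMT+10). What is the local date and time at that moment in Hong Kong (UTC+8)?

23:35 on December 21

Hong Kong is 2:00 behind Brisbane.
Shift by the zone difference: 01:35 − 2:00 = 23:35 on Dec 21 in Hong Kong.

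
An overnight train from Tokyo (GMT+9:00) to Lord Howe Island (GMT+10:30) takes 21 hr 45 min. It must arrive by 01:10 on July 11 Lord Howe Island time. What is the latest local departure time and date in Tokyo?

Target arrival in UTC: 01:10 − 10:30 = 14:40 on Jul 10.
Subtract 21 hours 45 minutes → departure 16:55 UTC on Jul 9.
Tokyo is UTC+9:00: 16:55 + 9:00 = 01:55 on Jul 10.

01:55 on July 10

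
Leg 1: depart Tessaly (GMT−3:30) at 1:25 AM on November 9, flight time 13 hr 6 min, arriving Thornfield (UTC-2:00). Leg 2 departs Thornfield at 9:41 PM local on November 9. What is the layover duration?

5 hours 40 minutes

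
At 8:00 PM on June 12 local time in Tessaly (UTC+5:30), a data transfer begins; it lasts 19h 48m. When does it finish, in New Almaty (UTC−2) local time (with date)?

Convert start to UTC: 8:00 PM − 5:30 = 2:30 PM UTC on Jun 12.
Add 19 hours and 48 minutes duration → 10:18 AM UTC (Jun 13).
New Almaty is UTC−2:00, so local end time = 10:18 AM − 2:00 = 8:18 AM on Jun 13.

8:18 AM on June 13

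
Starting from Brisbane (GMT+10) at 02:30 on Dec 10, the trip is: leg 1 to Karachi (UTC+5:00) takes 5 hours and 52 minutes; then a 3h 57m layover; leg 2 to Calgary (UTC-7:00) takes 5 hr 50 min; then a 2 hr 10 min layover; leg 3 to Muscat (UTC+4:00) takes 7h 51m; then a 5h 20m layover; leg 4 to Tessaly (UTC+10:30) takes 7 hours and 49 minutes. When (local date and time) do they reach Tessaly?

Convert departure to UTC: 02:30 − 10:00 = 16:30 UTC on Dec 9.
Add 5 hours 52 minutes leg 1 → 22:22 UTC.
Add 3 hours and 57 minutes layover in Karachi → 02:19 UTC (Dec 10).
Add 5 hours 50 minutes leg 2 → 08:09 UTC.
Add 2 hours and 10 minutes layover in Calgary → 10:19 UTC.
Add 7 hours and 51 minutes leg 3 → 18:10 UTC.
Add 5 hours and 20 minutes layover in Muscat → 23:30 UTC.
Add 7 hours and 49 minutes leg 4 → 07:19 UTC (Dec 11).
Tessaly is UTC+10:30, so local arrival = 07:19 + 10:30 = 17:49 on Dec 11.

17:49 on Dec 11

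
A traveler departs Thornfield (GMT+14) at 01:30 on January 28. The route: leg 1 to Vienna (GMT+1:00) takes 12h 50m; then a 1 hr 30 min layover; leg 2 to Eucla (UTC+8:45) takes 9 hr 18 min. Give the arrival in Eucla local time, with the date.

Convert departure to UTC: 01:30 − 14:00 = 11:30 UTC on Jan 27.
Add 12 hours and 50 minutes leg 1 → 00:20 UTC (Jan 28).
Add 1 hour 30 minutes layover in Vienna → 01:50 UTC.
Add 9 hours 18 minutes leg 2 → 11:08 UTC.
Eucla is UTC+8:45, so local arrival = 11:08 + 8:45 = 19:53 on Jan 28.

19:53 on January 28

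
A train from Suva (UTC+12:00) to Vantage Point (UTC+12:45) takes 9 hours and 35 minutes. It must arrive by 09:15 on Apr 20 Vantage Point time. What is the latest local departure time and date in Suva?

Target arrival in UTC: 09:15 − 12:45 = 20:30 on Apr 19.
Subtract 9 hours and 35 minutes → departure 10:55 UTC on Apr 19.
Suva is UTC+12:00: 10:55 + 12:00 = 22:55 on Apr 19.

22:55 on April 19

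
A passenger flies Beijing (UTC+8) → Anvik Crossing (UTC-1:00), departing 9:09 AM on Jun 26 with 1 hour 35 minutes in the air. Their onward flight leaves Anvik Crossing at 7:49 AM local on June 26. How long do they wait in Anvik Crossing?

6 hours 5 minutes

Convert departure to UTC: 9:09 AM − 8:00 = 1:09 AM UTC on Jun 26.
Add 1 hour and 35 minutes flight time → 2:44 AM UTC.
Anvik Crossing is UTC−1:00, so local arrival = 2:44 AM − 1:00 = 1:44 AM on Jun 26.
Layover = 7:49 AM − 1:44 AM = 6 hours 5 minutes.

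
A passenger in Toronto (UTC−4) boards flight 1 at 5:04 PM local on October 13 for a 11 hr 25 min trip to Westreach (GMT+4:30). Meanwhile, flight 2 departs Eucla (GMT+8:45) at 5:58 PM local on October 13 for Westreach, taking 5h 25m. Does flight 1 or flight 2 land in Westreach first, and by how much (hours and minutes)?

the second, by 17 hours 51 minutes

Flight 1 in UTC: 5:04 PM + 4:00 = 9:04 PM on Oct 13.
+11 hours 25 minutes → arrive 8:29 AM UTC on Oct 14.
Flight 2 in UTC: 5:58 PM − 8:45 = 9:13 AM on Oct 13.
+5 hours 25 minutes → arrive 2:38 PM UTC on Oct 13.
Flight 2 lands earlier by 17 hours 51 minutes.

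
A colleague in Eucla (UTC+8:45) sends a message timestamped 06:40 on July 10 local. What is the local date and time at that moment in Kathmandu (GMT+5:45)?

In UTC: 06:40 − 8:45 = 21:55 on Jul 9.
Kathmandu is UTC+5:45: 21:55 + 5:45 = 03:40 on Jul 10.

03:40 on Jul 10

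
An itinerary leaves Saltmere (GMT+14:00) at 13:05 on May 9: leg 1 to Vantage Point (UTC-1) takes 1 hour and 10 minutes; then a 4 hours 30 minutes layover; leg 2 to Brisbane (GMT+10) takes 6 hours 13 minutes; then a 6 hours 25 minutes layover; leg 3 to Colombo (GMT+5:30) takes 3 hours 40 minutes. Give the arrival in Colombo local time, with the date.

Convert departure to UTC: 13:05 − 14:00 = 23:05 UTC on May 8.
Add 1 hour and 10 minutes leg 1 → 00:15 UTC (May 9).
Add 4 hours 30 minutes layover in Vantage Point → 04:45 UTC.
Add 6 hours 13 minutes leg 2 → 10:58 UTC.
Add 6 hours 25 minutes layover in Brisbane → 17:23 UTC.
Add 3 hours and 40 minutes leg 3 → 21:03 UTC.
Colombo is UTC+5:30, so local arrival = 21:03 + 5:30 = 02:33 on May 10.

02:33 on May 10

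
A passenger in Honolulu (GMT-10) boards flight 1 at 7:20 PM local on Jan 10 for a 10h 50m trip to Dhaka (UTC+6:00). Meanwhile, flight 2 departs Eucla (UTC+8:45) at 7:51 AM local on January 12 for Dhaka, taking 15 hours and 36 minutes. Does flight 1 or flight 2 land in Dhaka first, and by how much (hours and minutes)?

Flight 1 in UTC: 7:20 PM + 10:00 = 5:20 AM on Jan 11.
+10 hours 50 minutes → arrive 4:10 PM UTC on Jan 11.
Flight 2 in UTC: 7:51 AM − 8:45 = 11:06 PM on Jan 11.
+15 hours and 36 minutes → arrive 2:42 PM UTC on Jan 12.
Flight 1 lands earlier by 22 hours 32 minutes.

the first, by 22 hours 32 minutes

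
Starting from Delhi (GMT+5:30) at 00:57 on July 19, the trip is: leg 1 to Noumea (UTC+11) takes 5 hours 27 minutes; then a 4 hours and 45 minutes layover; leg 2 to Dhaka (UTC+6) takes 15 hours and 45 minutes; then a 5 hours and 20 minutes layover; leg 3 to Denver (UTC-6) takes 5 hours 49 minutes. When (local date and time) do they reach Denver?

02:33 on July 20

Convert departure to UTC: 00:57 − 5:30 = 19:27 UTC on Jul 18.
Add 5 hours 27 minutes leg 1 → 00:54 UTC (Jul 19).
Add 4 hours and 45 minutes layover in Noumea → 05:39 UTC.
Add 15 hours 45 minutes leg 2 → 21:24 UTC.
Add 5 hours and 20 minutes layover in Dhaka → 02:44 UTC (Jul 20).
Add 5 hours and 49 minutes leg 3 → 08:33 UTC.
Denver is UTC−6:00, so local arrival = 08:33 − 6:00 = 02:33 on Jul 20.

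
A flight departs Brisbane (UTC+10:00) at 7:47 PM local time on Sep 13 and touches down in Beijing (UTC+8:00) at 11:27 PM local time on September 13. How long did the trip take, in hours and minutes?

5 hours 40 minutes

Beijing is 2:00 behind Brisbane.
Clock-face elapsed time (ignoring zones) is 3 hours 40 minutes.
Actual elapsed = 3 hours 40 minutes + 2:00 = 5 hours 40 minutes.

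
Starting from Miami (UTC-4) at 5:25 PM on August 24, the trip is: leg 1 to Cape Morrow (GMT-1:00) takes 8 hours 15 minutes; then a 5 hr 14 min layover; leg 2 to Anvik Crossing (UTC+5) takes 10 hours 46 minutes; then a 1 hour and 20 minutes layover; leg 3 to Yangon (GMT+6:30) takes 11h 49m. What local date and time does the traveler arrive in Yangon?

Convert departure to UTC: 5:25 PM + 4:00 = 9:25 PM UTC on Aug 24.
Add 8 hours 15 minutes leg 1 → 5:40 AM UTC (Aug 25).
Add 5 hours 14 minutes layover in Cape Morrow → 10:54 AM UTC.
Add 10 hours 46 minutes leg 2 → 9:40 PM UTC.
Add 1 hour and 20 minutes layover in Anvik Crossing → 11:00 PM UTC.
Add 11 hours and 49 minutes leg 3 → 10:49 AM UTC (Aug 26).
Yangon is UTC+6:30, so local arrival = 10:49 AM + 6:30 = 5:19 PM on Aug 26.

5:19 PM on August 26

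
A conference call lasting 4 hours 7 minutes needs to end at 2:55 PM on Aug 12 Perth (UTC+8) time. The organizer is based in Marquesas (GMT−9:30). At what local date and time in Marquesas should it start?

Target end time in UTC: 2:55 PM − 8:00 = 6:55 AM on Aug 12.
Subtract 4 hours and 7 minutes → start 2:48 AM UTC on Aug 12.
Marquesas is UTC−9:30: 2:48 AM − 9:30 = 5:18 PM on Aug 11.

5:18 PM on Aug 11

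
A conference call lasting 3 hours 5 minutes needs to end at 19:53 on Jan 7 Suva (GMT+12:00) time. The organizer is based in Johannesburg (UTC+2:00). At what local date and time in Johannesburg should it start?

Target end time in UTC: 19:53 − 12:00 = 07:53 on Jan 7.
Subtract 3 hours and 5 minutes → start 04:48 UTC on Jan 7.
Johannesburg is UTC+2:00: 04:48 + 2:00 = 06:48 on Jan 7.

06:48 on January 7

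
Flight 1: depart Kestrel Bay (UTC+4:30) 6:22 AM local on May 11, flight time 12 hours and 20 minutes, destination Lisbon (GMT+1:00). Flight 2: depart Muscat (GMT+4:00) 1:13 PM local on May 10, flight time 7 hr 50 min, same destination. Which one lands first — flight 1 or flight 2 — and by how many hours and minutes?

Flight 1 in UTC: 6:22 AM − 4:30 = 1:52 AM on May 11.
+12 hours 20 minutes → arrive 2:12 PM UTC on May 11.
Flight 2 in UTC: 1:13 PM − 4:00 = 9:13 AM on May 10.
+7 hours and 50 minutes → arrive 5:03 PM UTC on May 10.
Flight 2 lands earlier by 21 hours 9 minutes.

the second, by 21 hours 9 minutes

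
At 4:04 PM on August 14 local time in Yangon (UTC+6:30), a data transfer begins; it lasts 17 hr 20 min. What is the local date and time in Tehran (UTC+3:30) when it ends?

Tehran is 3:00 behind Yangon.
After 17 hours 20 minutes it is 9:24 AM (Aug 15) in Yangon.
Shift by the zone difference: 9:24 AM − 3:00 = 6:24 AM on Aug 15 in Tehran.

6:24 AM on August 15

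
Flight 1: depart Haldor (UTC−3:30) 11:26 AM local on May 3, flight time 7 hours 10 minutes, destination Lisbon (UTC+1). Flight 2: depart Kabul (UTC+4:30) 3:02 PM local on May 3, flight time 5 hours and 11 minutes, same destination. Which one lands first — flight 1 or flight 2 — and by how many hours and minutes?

the second, by 6 hours 23 minutes

Flight 1 in UTC: 11:26 AM + 3:30 = 2:56 PM on May 3.
+7 hours and 10 minutes → arrive 10:06 PM UTC on May 3.
Flight 2 in UTC: 3:02 PM − 4:30 = 10:32 AM on May 3.
+5 hours and 11 minutes → arrive 3:43 PM UTC on May 3.
Flight 2 lands earlier by 6 hours 23 minutes.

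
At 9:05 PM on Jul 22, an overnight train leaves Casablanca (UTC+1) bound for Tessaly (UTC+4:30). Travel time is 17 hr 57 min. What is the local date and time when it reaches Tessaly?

6:32 PM on Jul 23

Convert departure to UTC: 9:05 PM − 1:00 = 8:05 PM UTC on Jul 22.
Add 17 hours and 57 minutes travel time → 2:02 PM UTC (Jul 23).
Tessaly is UTC+4:30, so local arrival = 2:02 PM + 4:30 = 6:32 PM on Jul 23.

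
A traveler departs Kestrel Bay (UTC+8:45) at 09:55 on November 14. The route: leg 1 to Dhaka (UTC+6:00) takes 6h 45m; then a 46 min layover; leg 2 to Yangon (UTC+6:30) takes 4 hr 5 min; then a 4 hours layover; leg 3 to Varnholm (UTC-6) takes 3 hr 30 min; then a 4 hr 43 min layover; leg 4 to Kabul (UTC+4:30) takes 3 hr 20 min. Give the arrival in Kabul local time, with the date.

08:49 on November 15

Convert departure to UTC: 09:55 − 8:45 = 01:10 UTC on Nov 14.
Add 6 hours and 45 minutes leg 1 → 07:55 UTC.
Add 46 minutes layover in Dhaka → 08:41 UTC.
Add 4 hours and 5 minutes leg 2 → 12:46 UTC.
Add 4 hours layover in Yangon → 16:46 UTC.
Add 3 hours and 30 minutes leg 3 → 20:16 UTC.
Add 4 hours 43 minutes layover in Varnholm → 00:59 UTC (Nov 15).
Add 3 hours and 20 minutes leg 4 → 04:19 UTC.
Kabul is UTC+4:30, so local arrival = 04:19 + 4:30 = 08:49 on Nov 15.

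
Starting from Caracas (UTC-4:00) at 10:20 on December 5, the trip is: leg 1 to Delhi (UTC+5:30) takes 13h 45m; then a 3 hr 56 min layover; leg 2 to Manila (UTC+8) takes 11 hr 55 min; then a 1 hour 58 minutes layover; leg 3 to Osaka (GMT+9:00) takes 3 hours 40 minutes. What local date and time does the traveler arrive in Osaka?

Convert departure to UTC: 10:20 + 4:00 = 14:20 UTC on Dec 5.
Add 13 hours and 45 minutes leg 1 → 04:05 UTC (Dec 6).
Add 3 hours and 56 minutes layover in Delhi → 08:01 UTC.
Add 11 hours 55 minutes leg 2 → 19:56 UTC.
Add 1 hour 58 minutes layover in Manila → 21:54 UTC.
Add 3 hours and 40 minutes leg 3 → 01:34 UTC (Dec 7).
Osaka is UTC+9:00, so local arrival = 01:34 + 9:00 = 10:34 on Dec 7.

10:34 on December 7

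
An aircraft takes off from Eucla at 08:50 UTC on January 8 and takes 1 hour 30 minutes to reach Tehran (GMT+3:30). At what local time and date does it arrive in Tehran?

Departure is given in UTC: 08:50 on Jan 8.
Add 1 hour and 30 minutes → 10:20 UTC.
Tehran is UTC+3:30: 10:20 + 3:30 = 13:50 on Jan 8.

13:50 on January 8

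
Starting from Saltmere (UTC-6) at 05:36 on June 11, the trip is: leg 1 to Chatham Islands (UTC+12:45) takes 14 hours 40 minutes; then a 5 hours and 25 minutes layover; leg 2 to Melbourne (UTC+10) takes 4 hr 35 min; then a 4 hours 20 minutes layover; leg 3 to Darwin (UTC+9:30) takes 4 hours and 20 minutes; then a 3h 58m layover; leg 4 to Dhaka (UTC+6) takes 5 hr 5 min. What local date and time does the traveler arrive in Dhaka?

11:59 on June 13

Convert departure to UTC: 05:36 + 6:00 = 11:36 UTC on Jun 11.
Add 14 hours 40 minutes leg 1 → 02:16 UTC (Jun 12).
Add 5 hours 25 minutes layover in Chatham Islands → 07:41 UTC.
Add 4 hours and 35 minutes leg 2 → 12:16 UTC.
Add 4 hours 20 minutes layover in Melbourne → 16:36 UTC.
Add 4 hours 20 minutes leg 3 → 20:56 UTC.
Add 3 hours and 58 minutes layover in Darwin → 00:54 UTC (Jun 13).
Add 5 hours 5 minutes leg 4 → 05:59 UTC.
Dhaka is UTC+6:00, so local arrival = 05:59 + 6:00 = 11:59 on Jun 13.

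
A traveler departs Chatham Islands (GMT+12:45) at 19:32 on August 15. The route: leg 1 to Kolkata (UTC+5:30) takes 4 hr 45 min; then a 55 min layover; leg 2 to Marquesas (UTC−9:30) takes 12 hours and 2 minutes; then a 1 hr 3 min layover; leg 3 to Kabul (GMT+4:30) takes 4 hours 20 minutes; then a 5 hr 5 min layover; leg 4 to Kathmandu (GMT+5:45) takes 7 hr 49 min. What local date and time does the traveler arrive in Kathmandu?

Convert departure to UTC: 19:32 − 12:45 = 06:47 UTC on Aug 15.
Add 4 hours and 45 minutes leg 1 → 11:32 UTC.
Add 55 minutes layover in Kolkata → 12:27 UTC.
Add 12 hours and 2 minutes leg 2 → 00:29 UTC (Aug 16).
Add 1 hour and 3 minutes layover in Marquesas → 01:32 UTC.
Add 4 hours and 20 minutes leg 3 → 05:52 UTC.
Add 5 hours and 5 minutes layover in Kabul → 10:57 UTC.
Add 7 hours and 49 minutes leg 4 → 18:46 UTC.
Kathmandu is UTC+5:45, so local arrival = 18:46 + 5:45 = 00:31 on Aug 17.

00:31 on Aug 17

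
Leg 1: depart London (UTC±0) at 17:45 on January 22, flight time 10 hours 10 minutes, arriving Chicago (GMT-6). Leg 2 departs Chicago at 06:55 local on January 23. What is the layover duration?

9 hours

London is at UTC+0, so departure is already 17:45 UTC on Jan 22.
Add 10 hours and 10 minutes flight time → 03:55 UTC (Jan 23).
Chicago is UTC−6:00, so local arrival = 03:55 − 6:00 = 21:55 on Jan 22.
Layover = 06:55 − 21:55 (+1 day) = 9 hours.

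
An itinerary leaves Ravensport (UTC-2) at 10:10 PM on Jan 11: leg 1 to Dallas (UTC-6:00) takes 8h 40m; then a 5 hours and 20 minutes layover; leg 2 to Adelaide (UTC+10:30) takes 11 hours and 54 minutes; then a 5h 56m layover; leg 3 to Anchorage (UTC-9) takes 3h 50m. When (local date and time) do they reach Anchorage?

Convert departure to UTC: 10:10 PM + 2:00 = 12:10 AM UTC on Jan 12.
Add 8 hours 40 minutes leg 1 → 8:50 AM UTC.
Add 5 hours 20 minutes layover in Dallas → 2:10 PM UTC.
Add 11 hours 54 minutes leg 2 → 2:04 AM UTC (Jan 13).
Add 5 hours and 56 minutes layover in Adelaide → 8:00 AM UTC.
Add 3 hours and 50 minutes leg 3 → 11:50 AM UTC.
Anchorage is UTC−9:00, so local arrival = 11:50 AM − 9:00 = 2:50 AM on Jan 13.

2:50 AM on January 13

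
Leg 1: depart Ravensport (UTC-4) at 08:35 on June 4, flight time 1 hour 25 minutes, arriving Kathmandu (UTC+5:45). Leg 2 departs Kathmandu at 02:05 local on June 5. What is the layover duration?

Convert departure to UTC: 08:35 + 4:00 = 12:35 UTC on Jun 4.
Add 1 hour 25 minutes flight time → 14:00 UTC.
Kathmandu is UTC+5:45, so local arrival = 14:00 + 5:45 = 19:45 on Jun 4.
Layover = 02:05 − 19:45 (+1 day) = 6 hours 20 minutes.

6 hours 20 minutes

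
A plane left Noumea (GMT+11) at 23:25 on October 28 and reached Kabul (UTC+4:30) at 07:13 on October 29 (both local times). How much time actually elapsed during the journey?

Departure in UTC: 23:25 − 11:00 = 12:25 on Oct 28.
Arrival in UTC: 07:13 − 4:30 = 02:43 on Oct 29.
Elapsed = 02:43 − 12:25 (+1 day) = 14 hours 18 minutes.

14 hours 18 minutes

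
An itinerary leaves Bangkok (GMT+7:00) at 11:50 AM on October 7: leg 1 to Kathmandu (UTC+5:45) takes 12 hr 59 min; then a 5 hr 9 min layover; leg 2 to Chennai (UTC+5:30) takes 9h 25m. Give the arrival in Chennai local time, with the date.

1:53 PM on Oct 8

Convert departure to UTC: 11:50 AM − 7:00 = 4:50 AM UTC on Oct 7.
Add 12 hours and 59 minutes leg 1 → 5:49 PM UTC.
Add 5 hours and 9 minutes layover in Kathmandu → 10:58 PM UTC.
Add 9 hours 25 minutes leg 2 → 8:23 AM UTC (Oct 8).
Chennai is UTC+5:30, so local arrival = 8:23 AM + 5:30 = 1:53 PM on Oct 8.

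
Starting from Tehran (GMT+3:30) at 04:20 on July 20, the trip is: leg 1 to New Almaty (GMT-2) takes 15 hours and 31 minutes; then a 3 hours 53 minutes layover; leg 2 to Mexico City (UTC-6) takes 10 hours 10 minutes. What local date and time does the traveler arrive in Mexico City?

Convert departure to UTC: 04:20 − 3:30 = 00:50 UTC on Jul 20.
Add 15 hours and 31 minutes leg 1 → 16:21 UTC.
Add 3 hours and 53 minutes layover in New Almaty → 20:14 UTC.
Add 10 hours and 10 minutes leg 2 → 06:24 UTC (Jul 21).
Mexico City is UTC−6:00, so local arrival = 06:24 − 6:00 = 00:24 on Jul 21.

00:24 on July 21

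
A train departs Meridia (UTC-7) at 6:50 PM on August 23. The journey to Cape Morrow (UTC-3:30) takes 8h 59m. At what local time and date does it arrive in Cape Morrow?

Cape Morrow is 3:30 ahead of Meridia.
After 8 hours 59 minutes it is 3:49 AM (Aug 24) in Meridia.
Shift by the zone difference: 3:49 AM + 3:30 = 7:19 AM on Aug 24 in Cape Morrow.

7:19 AM on Aug 24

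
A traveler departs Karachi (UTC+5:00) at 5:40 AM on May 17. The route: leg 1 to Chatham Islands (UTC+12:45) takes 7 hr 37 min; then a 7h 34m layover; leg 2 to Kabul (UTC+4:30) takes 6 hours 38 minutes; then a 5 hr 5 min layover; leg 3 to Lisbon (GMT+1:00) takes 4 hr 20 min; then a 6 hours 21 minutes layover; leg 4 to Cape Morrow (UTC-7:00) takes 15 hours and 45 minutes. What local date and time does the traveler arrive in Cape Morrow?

Convert departure to UTC: 5:40 AM − 5:00 = 12:40 AM UTC on May 17.
Add 7 hours and 37 minutes leg 1 → 8:17 AM UTC.
Add 7 hours and 34 minutes layover in Chatham Islands → 3:51 PM UTC.
Add 6 hours and 38 minutes leg 2 → 10:29 PM UTC.
Add 5 hours 5 minutes layover in Kabul → 3:34 AM UTC (May 18).
Add 4 hours 20 minutes leg 3 → 7:54 AM UTC.
Add 6 hours 21 minutes layover in Lisbon → 2:15 PM UTC.
Add 15 hours and 45 minutes leg 4 → 6:00 AM UTC (May 19).
Cape Morrow is UTC−7:00, so local arrival = 6:00 AM − 7:00 = 11:00 PM on May 18.

11:00 PM on May 18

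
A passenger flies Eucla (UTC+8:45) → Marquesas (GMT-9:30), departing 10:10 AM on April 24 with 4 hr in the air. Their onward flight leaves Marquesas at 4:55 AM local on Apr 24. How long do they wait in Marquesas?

9 hours

Convert departure to UTC: 10:10 AM − 8:45 = 1:25 AM UTC on Apr 24.
Add 4 hours flight time → 5:25 AM UTC.
Marquesas is UTC−9:30, so local arrival = 5:25 AM − 9:30 = 7:55 PM on Apr 23.
Layover = 4:55 AM − 7:55 PM (+1 day) = 9 hours.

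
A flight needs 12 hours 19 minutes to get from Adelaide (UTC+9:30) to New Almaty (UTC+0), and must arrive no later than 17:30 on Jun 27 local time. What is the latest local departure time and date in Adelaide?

Target arrival is already UTC: 17:30 on Jun 27.
Subtract 12 hours and 19 minutes → departure 05:11 UTC on Jun 27.
Adelaide is UTC+9:30: 05:11 + 9:30 = 14:41 on Jun 27.

14:41 on Jun 27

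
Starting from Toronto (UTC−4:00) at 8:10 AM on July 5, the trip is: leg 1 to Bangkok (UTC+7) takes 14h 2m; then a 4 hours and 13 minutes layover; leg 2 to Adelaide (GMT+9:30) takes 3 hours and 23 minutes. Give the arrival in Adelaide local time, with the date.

Convert departure to UTC: 8:10 AM + 4:00 = 12:10 PM UTC on Jul 5.
Add 14 hours 2 minutes leg 1 → 2:12 AM UTC (Jul 6).
Add 4 hours 13 minutes layover in Bangkok → 6:25 AM UTC.
Add 3 hours 23 minutes leg 2 → 9:48 AM UTC.
Adelaide is UTC+9:30, so local arrival = 9:48 AM + 9:30 = 7:18 PM on Jul 6.

7:18 PM on July 6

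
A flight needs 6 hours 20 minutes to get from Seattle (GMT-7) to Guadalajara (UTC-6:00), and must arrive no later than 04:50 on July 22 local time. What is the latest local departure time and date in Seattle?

21:30 on Jul 21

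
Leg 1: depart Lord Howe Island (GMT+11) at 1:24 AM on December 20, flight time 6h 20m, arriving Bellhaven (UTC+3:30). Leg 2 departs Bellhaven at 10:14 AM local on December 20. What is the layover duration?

10 hours

Convert departure to UTC: 1:24 AM − 11:00 = 2:24 PM UTC on Dec 19.
Add 6 hours and 20 minutes flight time → 8:44 PM UTC.
Bellhaven is UTC+3:30, so local arrival = 8:44 PM + 3:30 = 12:14 AM on Dec 20.
Layover = 10:14 AM − 12:14 AM = 10 hours.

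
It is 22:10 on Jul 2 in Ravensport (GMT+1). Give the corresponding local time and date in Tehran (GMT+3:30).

Tehran is 2:30 ahead of Ravensport.
Shift by the zone difference: 22:10 + 2:30 = 00:40 on Jul 3 in Tehran.

00:40 on Jul 3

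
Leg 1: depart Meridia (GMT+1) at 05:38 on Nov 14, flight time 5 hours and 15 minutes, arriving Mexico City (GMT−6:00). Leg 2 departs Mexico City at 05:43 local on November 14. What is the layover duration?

Convert departure to UTC: 05:38 − 1:00 = 04:38 UTC on Nov 14.
Add 5 hours 15 minutes flight time → 09:53 UTC.
Mexico City is UTC−6:00, so local arrival = 09:53 − 6:00 = 03:53 on Nov 14.
Layover = 05:43 − 03:53 = 1 hour 50 minutes.

1 hour 50 minutes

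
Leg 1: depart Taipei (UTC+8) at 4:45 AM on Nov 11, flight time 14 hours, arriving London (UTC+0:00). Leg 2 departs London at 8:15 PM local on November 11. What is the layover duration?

9 hours 30 minutes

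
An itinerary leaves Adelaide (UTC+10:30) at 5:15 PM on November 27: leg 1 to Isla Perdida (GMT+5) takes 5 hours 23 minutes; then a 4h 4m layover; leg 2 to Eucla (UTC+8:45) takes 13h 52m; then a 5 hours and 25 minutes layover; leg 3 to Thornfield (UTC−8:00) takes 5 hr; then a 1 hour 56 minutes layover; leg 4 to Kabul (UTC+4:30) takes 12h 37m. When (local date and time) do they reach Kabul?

Convert departure to UTC: 5:15 PM − 10:30 = 6:45 AM UTC on Nov 27.
Add 5 hours 23 minutes leg 1 → 12:08 PM UTC.
Add 4 hours and 4 minutes layover in Isla Perdida → 4:12 PM UTC.
Add 13 hours 52 minutes leg 2 → 6:04 AM UTC (Nov 28).
Add 5 hours and 25 minutes layover in Eucla → 11:29 AM UTC.
Add 5 hours leg 3 → 4:29 PM UTC.
Add 1 hour 56 minutes layover in Thornfield → 6:25 PM UTC.
Add 12 hours 37 minutes leg 4 → 7:02 AM UTC (Nov 29).
Kabul is UTC+4:30, so local arrival = 7:02 AM + 4:30 = 11:32 AM on Nov 29.

11:32 AM on Nov 29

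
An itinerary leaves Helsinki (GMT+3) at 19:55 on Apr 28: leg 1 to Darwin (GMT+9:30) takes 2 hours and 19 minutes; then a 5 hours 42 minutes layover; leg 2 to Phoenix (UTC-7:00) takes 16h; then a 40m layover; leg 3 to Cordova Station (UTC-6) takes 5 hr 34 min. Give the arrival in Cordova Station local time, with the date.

Convert departure to UTC: 19:55 − 3:00 = 16:55 UTC on Apr 28.
Add 2 hours and 19 minutes leg 1 → 19:14 UTC.
Add 5 hours 42 minutes layover in Darwin → 00:56 UTC (Apr 29).
Add 16 hours leg 2 → 16:56 UTC.
Add 40 minutes layover in Phoenix → 17:36 UTC.
Add 5 hours 34 minutes leg 3 → 23:10 UTC.
Cordova Station is UTC−6:00, so local arrival = 23:10 − 6:00 = 17:10 on Apr 29.

17:10 on April 29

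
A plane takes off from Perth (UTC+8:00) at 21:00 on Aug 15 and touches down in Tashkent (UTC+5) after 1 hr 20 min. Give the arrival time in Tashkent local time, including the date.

19:20 on Aug 15

Convert departure to UTC: 21:00 − 8:00 = 13:00 UTC on Aug 15.
Add 1 hour 20 minutes travel time → 14:20 UTC.
Tashkent is UTC+5:00, so local arrival = 14:20 + 5:00 = 19:20 on Aug 15.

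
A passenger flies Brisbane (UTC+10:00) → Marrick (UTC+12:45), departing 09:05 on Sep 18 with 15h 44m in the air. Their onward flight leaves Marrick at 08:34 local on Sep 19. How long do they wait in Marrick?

5 hours

Convert departure to UTC: 09:05 − 10:00 = 23:05 UTC on Sep 17.
Add 15 hours 44 minutes flight time → 14:49 UTC (Sep 18).
Marrick is UTC+12:45, so local arrival = 14:49 + 12:45 = 03:34 on Sep 19.
Layover = 08:34 − 03:34 = 5 hours.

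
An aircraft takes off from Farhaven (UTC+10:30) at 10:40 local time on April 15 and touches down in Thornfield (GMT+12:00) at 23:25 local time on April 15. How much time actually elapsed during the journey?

11 hours 15 minutes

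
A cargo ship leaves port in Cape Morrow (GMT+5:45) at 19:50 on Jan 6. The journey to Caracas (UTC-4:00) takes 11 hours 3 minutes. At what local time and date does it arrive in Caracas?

Caracas is 9:45 behind Cape Morrow.
After 11 hours and 3 minutes it is 06:53 (Jan 7) in Cape Morrow.
Shift by the zone difference: 06:53 − 9:45 = 21:08 on Jan 6 in Caracas.

21:08 on Jan 6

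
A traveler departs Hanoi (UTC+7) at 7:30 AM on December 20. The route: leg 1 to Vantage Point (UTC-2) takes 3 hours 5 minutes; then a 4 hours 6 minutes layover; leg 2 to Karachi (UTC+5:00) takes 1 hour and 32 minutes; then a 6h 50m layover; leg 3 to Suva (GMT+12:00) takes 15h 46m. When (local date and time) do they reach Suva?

7:49 PM on December 21

Convert departure to UTC: 7:30 AM − 7:00 = 12:30 AM UTC on Dec 20.
Add 3 hours 5 minutes leg 1 → 3:35 AM UTC.
Add 4 hours 6 minutes layover in Vantage Point → 7:41 AM UTC.
Add 1 hour 32 minutes leg 2 → 9:13 AM UTC.
Add 6 hours and 50 minutes layover in Karachi → 4:03 PM UTC.
Add 15 hours 46 minutes leg 3 → 7:49 AM UTC (Dec 21).
Suva is UTC+12:00, so local arrival = 7:49 AM + 12:00 = 7:49 PM on Dec 21.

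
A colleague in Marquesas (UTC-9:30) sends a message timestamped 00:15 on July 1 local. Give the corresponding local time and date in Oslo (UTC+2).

11:45 on July 1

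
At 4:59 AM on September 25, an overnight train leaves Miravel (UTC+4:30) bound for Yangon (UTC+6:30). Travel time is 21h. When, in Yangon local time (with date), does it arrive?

3:59 AM on Sep 26

Convert departure to UTC: 4:59 AM − 4:30 = 12:29 AM UTC on Sep 25.
Add 21 hours travel time → 9:29 PM UTC.
Yangon is UTC+6:30, so local arrival = 9:29 PM + 6:30 = 3:59 AM on Sep 26.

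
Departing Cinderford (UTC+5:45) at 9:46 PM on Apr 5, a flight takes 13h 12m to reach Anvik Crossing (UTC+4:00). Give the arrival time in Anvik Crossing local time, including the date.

Convert departure to UTC: 9:46 PM − 5:45 = 4:01 PM UTC on Apr 5.
Add 13 hours 12 minutes travel time → 5:13 AM UTC (Apr 6).
Anvik Crossing is UTC+4:00, so local arrival = 5:13 AM + 4:00 = 9:13 AM on Apr 6.

9:13 AM on April 6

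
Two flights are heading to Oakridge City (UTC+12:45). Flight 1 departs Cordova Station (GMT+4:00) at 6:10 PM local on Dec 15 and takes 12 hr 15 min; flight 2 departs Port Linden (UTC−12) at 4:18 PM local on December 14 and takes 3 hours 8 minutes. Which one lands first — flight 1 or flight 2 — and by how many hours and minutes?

Flight 1 in UTC: 6:10 PM − 4:00 = 2:10 PM on Dec 15.
+12 hours and 15 minutes → arrive 2:25 AM UTC on Dec 16.
Flight 2 in UTC: 4:18 PM + 12:00 = 4:18 AM on Dec 15.
+3 hours 8 minutes → arrive 7:26 AM UTC on Dec 15.
Flight 2 lands earlier by 18 hours 59 minutes.

the second, by 18 hours 59 minutes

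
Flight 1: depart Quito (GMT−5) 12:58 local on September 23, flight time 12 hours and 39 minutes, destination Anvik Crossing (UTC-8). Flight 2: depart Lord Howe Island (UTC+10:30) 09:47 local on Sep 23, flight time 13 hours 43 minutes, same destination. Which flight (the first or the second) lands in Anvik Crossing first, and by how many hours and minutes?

the second, by 17 hours 37 minutes

Flight 1 in UTC: 12:58 + 5:00 = 17:58 on Sep 23.
+12 hours 39 minutes → arrive 06:37 UTC on Sep 24.
Flight 2 in UTC: 09:47 − 10:30 = 23:17 on Sep 22.
+13 hours 43 minutes → arrive 13:00 UTC on Sep 23.
Flight 2 lands earlier by 17 hours 37 minutes.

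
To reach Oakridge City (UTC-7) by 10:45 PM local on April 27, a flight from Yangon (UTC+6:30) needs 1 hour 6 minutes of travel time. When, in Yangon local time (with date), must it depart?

Target arrival in UTC: 10:45 PM + 7:00 = 5:45 AM on Apr 28.
Subtract 1 hour and 6 minutes → departure 4:39 AM UTC on Apr 28.
Yangon is UTC+6:30: 4:39 AM + 6:30 = 11:09 AM on Apr 28.

11:09 AM on April 28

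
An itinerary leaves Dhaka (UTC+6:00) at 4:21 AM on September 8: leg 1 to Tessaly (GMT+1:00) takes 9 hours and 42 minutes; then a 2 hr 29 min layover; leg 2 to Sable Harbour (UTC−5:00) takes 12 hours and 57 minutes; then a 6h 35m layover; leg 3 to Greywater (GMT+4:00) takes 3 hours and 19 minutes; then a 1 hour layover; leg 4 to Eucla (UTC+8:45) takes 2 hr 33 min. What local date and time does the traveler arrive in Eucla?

Convert departure to UTC: 4:21 AM − 6:00 = 10:21 PM UTC on Sep 7.
Add 9 hours 42 minutes leg 1 → 8:03 AM UTC (Sep 8).
Add 2 hours 29 minutes layover in Tessaly → 10:32 AM UTC.
Add 12 hours 57 minutes leg 2 → 11:29 PM UTC.
Add 6 hours and 35 minutes layover in Sable Harbour → 6:04 AM UTC (Sep 9).
Add 3 hours and 19 minutes leg 3 → 9:23 AM UTC.
Add 1 hour layover in Greywater → 10:23 AM UTC.
Add 2 hours 33 minutes leg 4 → 12:56 PM UTC.
Eucla is UTC+8:45, so local arrival = 12:56 PM + 8:45 = 9:41 PM on Sep 9.

9:41 PM on September 9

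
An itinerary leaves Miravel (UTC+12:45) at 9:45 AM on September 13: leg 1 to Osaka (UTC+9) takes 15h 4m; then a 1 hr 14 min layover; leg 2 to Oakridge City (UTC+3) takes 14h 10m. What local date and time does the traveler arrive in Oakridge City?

6:28 AM on September 14

Convert departure to UTC: 9:45 AM − 12:45 = 9:00 PM UTC on Sep 12.
Add 15 hours 4 minutes leg 1 → 12:04 PM UTC (Sep 13).
Add 1 hour and 14 minutes layover in Osaka → 1:18 PM UTC.
Add 14 hours 10 minutes leg 2 → 3:28 AM UTC (Sep 14).
Oakridge City is UTC+3:00, so local arrival = 3:28 AM + 3:00 = 6:28 AM on Sep 14.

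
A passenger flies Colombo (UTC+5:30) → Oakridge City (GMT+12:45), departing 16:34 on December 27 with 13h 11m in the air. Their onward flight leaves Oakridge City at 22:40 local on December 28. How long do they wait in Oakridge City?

9 hours 40 minutes

Convert departure to UTC: 16:34 − 5:30 = 11:04 UTC on Dec 27.
Add 13 hours 11 minutes flight time → 00:15 UTC (Dec 28).
Oakridge City is UTC+12:45, so local arrival = 00:15 + 12:45 = 13:00 on Dec 28.
Layover = 22:40 − 13:00 = 9 hours 40 minutes.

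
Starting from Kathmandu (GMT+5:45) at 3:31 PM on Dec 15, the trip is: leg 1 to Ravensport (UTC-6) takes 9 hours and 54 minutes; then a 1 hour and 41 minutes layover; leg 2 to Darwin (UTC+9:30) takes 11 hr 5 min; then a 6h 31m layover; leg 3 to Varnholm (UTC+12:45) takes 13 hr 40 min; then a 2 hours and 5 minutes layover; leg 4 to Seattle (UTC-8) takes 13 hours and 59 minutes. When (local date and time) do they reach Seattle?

Convert departure to UTC: 3:31 PM − 5:45 = 9:46 AM UTC on Dec 15.
Add 9 hours 54 minutes leg 1 → 7:40 PM UTC.
Add 1 hour and 41 minutes layover in Ravensport → 9:21 PM UTC.
Add 11 hours and 5 minutes leg 2 → 8:26 AM UTC (Dec 16).
Add 6 hours and 31 minutes layover in Darwin → 2:57 PM UTC.
Add 13 hours 40 minutes leg 3 → 4:37 AM UTC (Dec 17).
Add 2 hours and 5 minutes layover in Varnholm → 6:42 AM UTC.
Add 13 hours and 59 minutes leg 4 → 8:41 PM UTC.
Seattle is UTC−8:00, so local arrival = 8:41 PM − 8:00 = 12:41 PM on Dec 17.

12:41 PM on December 17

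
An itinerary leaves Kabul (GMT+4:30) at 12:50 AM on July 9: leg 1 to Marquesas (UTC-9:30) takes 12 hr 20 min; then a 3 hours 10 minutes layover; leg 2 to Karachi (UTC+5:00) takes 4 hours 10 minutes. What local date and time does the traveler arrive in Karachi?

Convert departure to UTC: 12:50 AM − 4:30 = 8:20 PM UTC on Jul 8.
Add 12 hours and 20 minutes leg 1 → 8:40 AM UTC (Jul 9).
Add 3 hours 10 minutes layover in Marquesas → 11:50 AM UTC.
Add 4 hours and 10 minutes leg 2 → 4:00 PM UTC.
Karachi is UTC+5:00, so local arrival = 4:00 PM + 5:00 = 9:00 PM on Jul 9.

9:00 PM on Jul 9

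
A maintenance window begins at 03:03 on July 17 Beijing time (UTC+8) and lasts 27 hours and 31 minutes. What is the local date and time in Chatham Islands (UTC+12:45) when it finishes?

Chatham Islands is 4:45 ahead of Beijing.
After 27 hours 31 minutes it is 06:34 (Jul 18) in Beijing.
Shift by the zone difference: 06:34 + 4:45 = 11:19 on Jul 18 in Chatham Islands.

11:19 on Jul 18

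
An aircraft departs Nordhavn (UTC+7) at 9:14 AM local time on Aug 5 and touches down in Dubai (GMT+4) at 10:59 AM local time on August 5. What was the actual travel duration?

Departure in UTC: 9:14 AM − 7:00 = 2:14 AM on Aug 5.
Arrival in UTC: 10:59 AM − 4:00 = 6:59 AM on Aug 5.
Elapsed = 6:59 AM − 2:14 AM = 4 hours 45 minutes.

4 hours 45 minutes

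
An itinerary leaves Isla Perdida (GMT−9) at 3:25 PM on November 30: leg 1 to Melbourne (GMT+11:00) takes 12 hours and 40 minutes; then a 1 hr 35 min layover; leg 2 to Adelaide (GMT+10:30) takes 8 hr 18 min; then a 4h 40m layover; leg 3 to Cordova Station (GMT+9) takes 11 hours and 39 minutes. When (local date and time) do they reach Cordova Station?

Convert departure to UTC: 3:25 PM + 9:00 = 12:25 AM UTC on Dec 1.
Add 12 hours and 40 minutes leg 1 → 1:05 PM UTC.
Add 1 hour 35 minutes layover in Melbourne → 2:40 PM UTC.
Add 8 hours and 18 minutes leg 2 → 10:58 PM UTC.
Add 4 hours 40 minutes layover in Adelaide → 3:38 AM UTC (Dec 2).
Add 11 hours 39 minutes leg 3 → 3:17 PM UTC.
Cordova Station is UTC+9:00, so local arrival = 3:17 PM + 9:00 = 12:17 AM on Dec 3.

12:17 AM on December 3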